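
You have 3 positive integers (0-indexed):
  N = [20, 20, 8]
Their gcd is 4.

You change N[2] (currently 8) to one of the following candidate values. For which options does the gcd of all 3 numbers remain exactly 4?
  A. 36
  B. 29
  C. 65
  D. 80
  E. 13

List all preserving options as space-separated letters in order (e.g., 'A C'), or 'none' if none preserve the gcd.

Answer: A

Derivation:
Old gcd = 4; gcd of others (without N[2]) = 20
New gcd for candidate v: gcd(20, v). Preserves old gcd iff gcd(20, v) = 4.
  Option A: v=36, gcd(20,36)=4 -> preserves
  Option B: v=29, gcd(20,29)=1 -> changes
  Option C: v=65, gcd(20,65)=5 -> changes
  Option D: v=80, gcd(20,80)=20 -> changes
  Option E: v=13, gcd(20,13)=1 -> changes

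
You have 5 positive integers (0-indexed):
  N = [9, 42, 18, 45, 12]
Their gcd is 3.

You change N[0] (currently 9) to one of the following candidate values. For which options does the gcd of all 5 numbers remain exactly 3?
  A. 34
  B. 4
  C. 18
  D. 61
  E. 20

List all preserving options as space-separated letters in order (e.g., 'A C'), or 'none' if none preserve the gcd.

Old gcd = 3; gcd of others (without N[0]) = 3
New gcd for candidate v: gcd(3, v). Preserves old gcd iff gcd(3, v) = 3.
  Option A: v=34, gcd(3,34)=1 -> changes
  Option B: v=4, gcd(3,4)=1 -> changes
  Option C: v=18, gcd(3,18)=3 -> preserves
  Option D: v=61, gcd(3,61)=1 -> changes
  Option E: v=20, gcd(3,20)=1 -> changes

Answer: C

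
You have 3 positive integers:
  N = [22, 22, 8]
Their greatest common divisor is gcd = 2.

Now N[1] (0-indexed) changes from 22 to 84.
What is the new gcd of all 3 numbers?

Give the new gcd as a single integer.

Answer: 2

Derivation:
Numbers: [22, 22, 8], gcd = 2
Change: index 1, 22 -> 84
gcd of the OTHER numbers (without index 1): gcd([22, 8]) = 2
New gcd = gcd(g_others, new_val) = gcd(2, 84) = 2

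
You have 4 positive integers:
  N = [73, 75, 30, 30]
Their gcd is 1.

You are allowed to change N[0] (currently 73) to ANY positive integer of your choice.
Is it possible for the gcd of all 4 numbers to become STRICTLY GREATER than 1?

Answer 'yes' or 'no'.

Current gcd = 1
gcd of all OTHER numbers (without N[0]=73): gcd([75, 30, 30]) = 15
The new gcd after any change is gcd(15, new_value).
This can be at most 15.
Since 15 > old gcd 1, the gcd CAN increase (e.g., set N[0] = 15).

Answer: yes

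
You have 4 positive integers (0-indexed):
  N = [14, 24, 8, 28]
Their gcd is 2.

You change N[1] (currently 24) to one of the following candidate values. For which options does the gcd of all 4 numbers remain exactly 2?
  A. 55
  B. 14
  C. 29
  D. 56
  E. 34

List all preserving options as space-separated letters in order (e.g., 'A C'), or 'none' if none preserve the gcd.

Answer: B D E

Derivation:
Old gcd = 2; gcd of others (without N[1]) = 2
New gcd for candidate v: gcd(2, v). Preserves old gcd iff gcd(2, v) = 2.
  Option A: v=55, gcd(2,55)=1 -> changes
  Option B: v=14, gcd(2,14)=2 -> preserves
  Option C: v=29, gcd(2,29)=1 -> changes
  Option D: v=56, gcd(2,56)=2 -> preserves
  Option E: v=34, gcd(2,34)=2 -> preserves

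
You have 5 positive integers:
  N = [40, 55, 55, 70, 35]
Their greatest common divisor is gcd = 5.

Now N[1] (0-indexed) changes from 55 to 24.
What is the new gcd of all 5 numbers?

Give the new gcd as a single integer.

Numbers: [40, 55, 55, 70, 35], gcd = 5
Change: index 1, 55 -> 24
gcd of the OTHER numbers (without index 1): gcd([40, 55, 70, 35]) = 5
New gcd = gcd(g_others, new_val) = gcd(5, 24) = 1

Answer: 1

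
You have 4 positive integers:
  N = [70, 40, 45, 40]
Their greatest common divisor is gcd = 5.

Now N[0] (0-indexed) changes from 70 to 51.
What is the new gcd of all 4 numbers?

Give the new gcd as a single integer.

Answer: 1

Derivation:
Numbers: [70, 40, 45, 40], gcd = 5
Change: index 0, 70 -> 51
gcd of the OTHER numbers (without index 0): gcd([40, 45, 40]) = 5
New gcd = gcd(g_others, new_val) = gcd(5, 51) = 1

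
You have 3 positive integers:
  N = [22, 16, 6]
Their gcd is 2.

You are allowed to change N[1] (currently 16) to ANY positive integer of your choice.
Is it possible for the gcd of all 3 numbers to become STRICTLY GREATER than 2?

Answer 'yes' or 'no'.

Current gcd = 2
gcd of all OTHER numbers (without N[1]=16): gcd([22, 6]) = 2
The new gcd after any change is gcd(2, new_value).
This can be at most 2.
Since 2 = old gcd 2, the gcd can only stay the same or decrease.

Answer: no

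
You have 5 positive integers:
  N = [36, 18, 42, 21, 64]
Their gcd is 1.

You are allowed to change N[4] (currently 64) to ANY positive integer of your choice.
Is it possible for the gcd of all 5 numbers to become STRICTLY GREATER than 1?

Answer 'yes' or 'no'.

Answer: yes

Derivation:
Current gcd = 1
gcd of all OTHER numbers (without N[4]=64): gcd([36, 18, 42, 21]) = 3
The new gcd after any change is gcd(3, new_value).
This can be at most 3.
Since 3 > old gcd 1, the gcd CAN increase (e.g., set N[4] = 3).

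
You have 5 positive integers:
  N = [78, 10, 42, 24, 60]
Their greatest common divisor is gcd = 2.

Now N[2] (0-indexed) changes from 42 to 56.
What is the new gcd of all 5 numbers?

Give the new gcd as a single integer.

Numbers: [78, 10, 42, 24, 60], gcd = 2
Change: index 2, 42 -> 56
gcd of the OTHER numbers (without index 2): gcd([78, 10, 24, 60]) = 2
New gcd = gcd(g_others, new_val) = gcd(2, 56) = 2

Answer: 2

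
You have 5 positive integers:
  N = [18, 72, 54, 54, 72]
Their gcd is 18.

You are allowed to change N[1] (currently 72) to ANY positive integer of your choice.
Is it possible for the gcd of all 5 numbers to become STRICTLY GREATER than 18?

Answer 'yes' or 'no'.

Current gcd = 18
gcd of all OTHER numbers (without N[1]=72): gcd([18, 54, 54, 72]) = 18
The new gcd after any change is gcd(18, new_value).
This can be at most 18.
Since 18 = old gcd 18, the gcd can only stay the same or decrease.

Answer: no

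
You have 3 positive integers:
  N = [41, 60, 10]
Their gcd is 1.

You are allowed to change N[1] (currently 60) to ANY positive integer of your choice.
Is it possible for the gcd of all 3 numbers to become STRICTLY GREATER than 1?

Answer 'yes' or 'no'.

Answer: no

Derivation:
Current gcd = 1
gcd of all OTHER numbers (without N[1]=60): gcd([41, 10]) = 1
The new gcd after any change is gcd(1, new_value).
This can be at most 1.
Since 1 = old gcd 1, the gcd can only stay the same or decrease.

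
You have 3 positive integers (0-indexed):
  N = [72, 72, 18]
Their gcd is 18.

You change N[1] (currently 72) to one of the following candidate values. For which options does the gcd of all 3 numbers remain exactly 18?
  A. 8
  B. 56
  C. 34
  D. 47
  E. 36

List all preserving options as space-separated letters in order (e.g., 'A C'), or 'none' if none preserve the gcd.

Old gcd = 18; gcd of others (without N[1]) = 18
New gcd for candidate v: gcd(18, v). Preserves old gcd iff gcd(18, v) = 18.
  Option A: v=8, gcd(18,8)=2 -> changes
  Option B: v=56, gcd(18,56)=2 -> changes
  Option C: v=34, gcd(18,34)=2 -> changes
  Option D: v=47, gcd(18,47)=1 -> changes
  Option E: v=36, gcd(18,36)=18 -> preserves

Answer: E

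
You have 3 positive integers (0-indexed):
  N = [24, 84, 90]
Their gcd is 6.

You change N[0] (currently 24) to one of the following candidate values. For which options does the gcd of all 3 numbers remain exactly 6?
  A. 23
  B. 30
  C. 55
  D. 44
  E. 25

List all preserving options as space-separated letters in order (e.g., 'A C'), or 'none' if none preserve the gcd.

Old gcd = 6; gcd of others (without N[0]) = 6
New gcd for candidate v: gcd(6, v). Preserves old gcd iff gcd(6, v) = 6.
  Option A: v=23, gcd(6,23)=1 -> changes
  Option B: v=30, gcd(6,30)=6 -> preserves
  Option C: v=55, gcd(6,55)=1 -> changes
  Option D: v=44, gcd(6,44)=2 -> changes
  Option E: v=25, gcd(6,25)=1 -> changes

Answer: B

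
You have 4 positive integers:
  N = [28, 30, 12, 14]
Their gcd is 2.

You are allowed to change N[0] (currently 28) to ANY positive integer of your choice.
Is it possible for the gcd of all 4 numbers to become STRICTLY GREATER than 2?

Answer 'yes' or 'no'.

Current gcd = 2
gcd of all OTHER numbers (without N[0]=28): gcd([30, 12, 14]) = 2
The new gcd after any change is gcd(2, new_value).
This can be at most 2.
Since 2 = old gcd 2, the gcd can only stay the same or decrease.

Answer: no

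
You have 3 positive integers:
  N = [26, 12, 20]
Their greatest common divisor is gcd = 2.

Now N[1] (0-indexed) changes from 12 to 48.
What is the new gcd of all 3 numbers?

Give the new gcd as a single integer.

Numbers: [26, 12, 20], gcd = 2
Change: index 1, 12 -> 48
gcd of the OTHER numbers (without index 1): gcd([26, 20]) = 2
New gcd = gcd(g_others, new_val) = gcd(2, 48) = 2

Answer: 2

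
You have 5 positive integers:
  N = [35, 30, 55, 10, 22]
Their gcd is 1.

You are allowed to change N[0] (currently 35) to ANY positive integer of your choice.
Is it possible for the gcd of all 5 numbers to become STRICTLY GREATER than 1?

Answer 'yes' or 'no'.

Answer: no

Derivation:
Current gcd = 1
gcd of all OTHER numbers (without N[0]=35): gcd([30, 55, 10, 22]) = 1
The new gcd after any change is gcd(1, new_value).
This can be at most 1.
Since 1 = old gcd 1, the gcd can only stay the same or decrease.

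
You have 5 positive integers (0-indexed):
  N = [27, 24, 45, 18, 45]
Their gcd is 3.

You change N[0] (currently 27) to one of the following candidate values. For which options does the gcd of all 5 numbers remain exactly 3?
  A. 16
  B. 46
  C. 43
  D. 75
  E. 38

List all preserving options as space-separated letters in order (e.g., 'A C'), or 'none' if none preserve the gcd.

Old gcd = 3; gcd of others (without N[0]) = 3
New gcd for candidate v: gcd(3, v). Preserves old gcd iff gcd(3, v) = 3.
  Option A: v=16, gcd(3,16)=1 -> changes
  Option B: v=46, gcd(3,46)=1 -> changes
  Option C: v=43, gcd(3,43)=1 -> changes
  Option D: v=75, gcd(3,75)=3 -> preserves
  Option E: v=38, gcd(3,38)=1 -> changes

Answer: D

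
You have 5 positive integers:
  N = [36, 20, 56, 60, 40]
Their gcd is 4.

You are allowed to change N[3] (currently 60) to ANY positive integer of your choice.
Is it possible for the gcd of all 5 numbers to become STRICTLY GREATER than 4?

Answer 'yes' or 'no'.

Current gcd = 4
gcd of all OTHER numbers (without N[3]=60): gcd([36, 20, 56, 40]) = 4
The new gcd after any change is gcd(4, new_value).
This can be at most 4.
Since 4 = old gcd 4, the gcd can only stay the same or decrease.

Answer: no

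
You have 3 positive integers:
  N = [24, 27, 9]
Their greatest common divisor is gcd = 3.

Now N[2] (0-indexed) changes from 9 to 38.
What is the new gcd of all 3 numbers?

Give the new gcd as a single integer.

Answer: 1

Derivation:
Numbers: [24, 27, 9], gcd = 3
Change: index 2, 9 -> 38
gcd of the OTHER numbers (without index 2): gcd([24, 27]) = 3
New gcd = gcd(g_others, new_val) = gcd(3, 38) = 1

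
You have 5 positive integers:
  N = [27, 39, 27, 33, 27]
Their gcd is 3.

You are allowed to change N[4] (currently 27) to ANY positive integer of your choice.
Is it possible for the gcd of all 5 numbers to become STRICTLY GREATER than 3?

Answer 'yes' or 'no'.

Answer: no

Derivation:
Current gcd = 3
gcd of all OTHER numbers (without N[4]=27): gcd([27, 39, 27, 33]) = 3
The new gcd after any change is gcd(3, new_value).
This can be at most 3.
Since 3 = old gcd 3, the gcd can only stay the same or decrease.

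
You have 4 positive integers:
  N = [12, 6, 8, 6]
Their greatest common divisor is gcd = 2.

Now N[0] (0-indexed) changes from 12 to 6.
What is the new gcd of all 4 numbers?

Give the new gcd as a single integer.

Answer: 2

Derivation:
Numbers: [12, 6, 8, 6], gcd = 2
Change: index 0, 12 -> 6
gcd of the OTHER numbers (without index 0): gcd([6, 8, 6]) = 2
New gcd = gcd(g_others, new_val) = gcd(2, 6) = 2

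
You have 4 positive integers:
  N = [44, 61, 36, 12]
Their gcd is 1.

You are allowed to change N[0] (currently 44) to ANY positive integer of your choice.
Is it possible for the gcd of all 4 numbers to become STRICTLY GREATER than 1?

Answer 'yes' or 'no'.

Current gcd = 1
gcd of all OTHER numbers (without N[0]=44): gcd([61, 36, 12]) = 1
The new gcd after any change is gcd(1, new_value).
This can be at most 1.
Since 1 = old gcd 1, the gcd can only stay the same or decrease.

Answer: no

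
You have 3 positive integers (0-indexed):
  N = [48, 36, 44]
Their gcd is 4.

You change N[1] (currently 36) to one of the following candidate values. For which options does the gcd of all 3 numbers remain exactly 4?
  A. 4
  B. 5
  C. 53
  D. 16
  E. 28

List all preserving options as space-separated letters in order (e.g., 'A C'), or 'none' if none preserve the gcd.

Answer: A D E

Derivation:
Old gcd = 4; gcd of others (without N[1]) = 4
New gcd for candidate v: gcd(4, v). Preserves old gcd iff gcd(4, v) = 4.
  Option A: v=4, gcd(4,4)=4 -> preserves
  Option B: v=5, gcd(4,5)=1 -> changes
  Option C: v=53, gcd(4,53)=1 -> changes
  Option D: v=16, gcd(4,16)=4 -> preserves
  Option E: v=28, gcd(4,28)=4 -> preserves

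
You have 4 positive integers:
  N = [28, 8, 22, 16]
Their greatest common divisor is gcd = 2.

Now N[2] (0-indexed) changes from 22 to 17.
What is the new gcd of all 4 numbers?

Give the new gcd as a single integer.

Numbers: [28, 8, 22, 16], gcd = 2
Change: index 2, 22 -> 17
gcd of the OTHER numbers (without index 2): gcd([28, 8, 16]) = 4
New gcd = gcd(g_others, new_val) = gcd(4, 17) = 1

Answer: 1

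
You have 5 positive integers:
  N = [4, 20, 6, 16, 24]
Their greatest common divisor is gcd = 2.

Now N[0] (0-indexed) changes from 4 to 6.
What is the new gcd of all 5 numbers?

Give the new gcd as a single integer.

Answer: 2

Derivation:
Numbers: [4, 20, 6, 16, 24], gcd = 2
Change: index 0, 4 -> 6
gcd of the OTHER numbers (without index 0): gcd([20, 6, 16, 24]) = 2
New gcd = gcd(g_others, new_val) = gcd(2, 6) = 2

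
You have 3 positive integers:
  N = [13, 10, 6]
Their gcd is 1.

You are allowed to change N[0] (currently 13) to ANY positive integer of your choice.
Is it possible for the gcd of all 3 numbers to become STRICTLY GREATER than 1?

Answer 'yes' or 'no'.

Answer: yes

Derivation:
Current gcd = 1
gcd of all OTHER numbers (without N[0]=13): gcd([10, 6]) = 2
The new gcd after any change is gcd(2, new_value).
This can be at most 2.
Since 2 > old gcd 1, the gcd CAN increase (e.g., set N[0] = 2).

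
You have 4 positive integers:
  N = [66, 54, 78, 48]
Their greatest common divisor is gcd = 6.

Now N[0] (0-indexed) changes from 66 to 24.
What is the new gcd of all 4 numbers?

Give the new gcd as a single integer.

Numbers: [66, 54, 78, 48], gcd = 6
Change: index 0, 66 -> 24
gcd of the OTHER numbers (without index 0): gcd([54, 78, 48]) = 6
New gcd = gcd(g_others, new_val) = gcd(6, 24) = 6

Answer: 6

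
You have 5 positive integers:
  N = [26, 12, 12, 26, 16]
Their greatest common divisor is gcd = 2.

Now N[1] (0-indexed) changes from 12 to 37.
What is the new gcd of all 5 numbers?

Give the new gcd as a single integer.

Answer: 1

Derivation:
Numbers: [26, 12, 12, 26, 16], gcd = 2
Change: index 1, 12 -> 37
gcd of the OTHER numbers (without index 1): gcd([26, 12, 26, 16]) = 2
New gcd = gcd(g_others, new_val) = gcd(2, 37) = 1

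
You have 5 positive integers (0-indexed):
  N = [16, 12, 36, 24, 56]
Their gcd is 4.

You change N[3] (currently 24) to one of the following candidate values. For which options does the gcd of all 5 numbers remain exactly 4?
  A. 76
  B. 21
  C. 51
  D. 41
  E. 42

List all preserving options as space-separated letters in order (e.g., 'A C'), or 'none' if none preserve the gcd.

Answer: A

Derivation:
Old gcd = 4; gcd of others (without N[3]) = 4
New gcd for candidate v: gcd(4, v). Preserves old gcd iff gcd(4, v) = 4.
  Option A: v=76, gcd(4,76)=4 -> preserves
  Option B: v=21, gcd(4,21)=1 -> changes
  Option C: v=51, gcd(4,51)=1 -> changes
  Option D: v=41, gcd(4,41)=1 -> changes
  Option E: v=42, gcd(4,42)=2 -> changes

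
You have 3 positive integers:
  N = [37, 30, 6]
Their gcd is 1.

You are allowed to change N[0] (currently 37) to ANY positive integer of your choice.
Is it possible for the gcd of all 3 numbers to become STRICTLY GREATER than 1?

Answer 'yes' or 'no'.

Current gcd = 1
gcd of all OTHER numbers (without N[0]=37): gcd([30, 6]) = 6
The new gcd after any change is gcd(6, new_value).
This can be at most 6.
Since 6 > old gcd 1, the gcd CAN increase (e.g., set N[0] = 6).

Answer: yes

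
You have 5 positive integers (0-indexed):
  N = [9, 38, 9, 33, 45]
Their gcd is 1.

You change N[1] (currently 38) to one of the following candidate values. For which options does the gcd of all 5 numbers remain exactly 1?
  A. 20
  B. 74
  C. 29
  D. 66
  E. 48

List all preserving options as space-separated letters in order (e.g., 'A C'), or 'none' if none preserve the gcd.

Old gcd = 1; gcd of others (without N[1]) = 3
New gcd for candidate v: gcd(3, v). Preserves old gcd iff gcd(3, v) = 1.
  Option A: v=20, gcd(3,20)=1 -> preserves
  Option B: v=74, gcd(3,74)=1 -> preserves
  Option C: v=29, gcd(3,29)=1 -> preserves
  Option D: v=66, gcd(3,66)=3 -> changes
  Option E: v=48, gcd(3,48)=3 -> changes

Answer: A B C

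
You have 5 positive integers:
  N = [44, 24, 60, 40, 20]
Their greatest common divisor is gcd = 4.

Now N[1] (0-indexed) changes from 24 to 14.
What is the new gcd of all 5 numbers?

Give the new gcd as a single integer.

Numbers: [44, 24, 60, 40, 20], gcd = 4
Change: index 1, 24 -> 14
gcd of the OTHER numbers (without index 1): gcd([44, 60, 40, 20]) = 4
New gcd = gcd(g_others, new_val) = gcd(4, 14) = 2

Answer: 2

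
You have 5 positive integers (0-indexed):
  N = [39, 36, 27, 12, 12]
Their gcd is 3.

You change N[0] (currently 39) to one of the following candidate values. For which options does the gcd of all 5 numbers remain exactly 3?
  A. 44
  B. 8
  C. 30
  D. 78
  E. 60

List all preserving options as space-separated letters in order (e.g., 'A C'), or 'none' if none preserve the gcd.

Old gcd = 3; gcd of others (without N[0]) = 3
New gcd for candidate v: gcd(3, v). Preserves old gcd iff gcd(3, v) = 3.
  Option A: v=44, gcd(3,44)=1 -> changes
  Option B: v=8, gcd(3,8)=1 -> changes
  Option C: v=30, gcd(3,30)=3 -> preserves
  Option D: v=78, gcd(3,78)=3 -> preserves
  Option E: v=60, gcd(3,60)=3 -> preserves

Answer: C D E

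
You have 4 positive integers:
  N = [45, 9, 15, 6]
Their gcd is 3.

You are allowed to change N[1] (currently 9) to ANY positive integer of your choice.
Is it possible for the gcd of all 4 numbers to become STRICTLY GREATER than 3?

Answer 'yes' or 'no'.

Current gcd = 3
gcd of all OTHER numbers (without N[1]=9): gcd([45, 15, 6]) = 3
The new gcd after any change is gcd(3, new_value).
This can be at most 3.
Since 3 = old gcd 3, the gcd can only stay the same or decrease.

Answer: no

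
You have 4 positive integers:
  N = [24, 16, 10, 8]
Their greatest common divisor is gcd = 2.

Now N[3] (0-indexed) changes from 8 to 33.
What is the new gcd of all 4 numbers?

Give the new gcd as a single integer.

Answer: 1

Derivation:
Numbers: [24, 16, 10, 8], gcd = 2
Change: index 3, 8 -> 33
gcd of the OTHER numbers (without index 3): gcd([24, 16, 10]) = 2
New gcd = gcd(g_others, new_val) = gcd(2, 33) = 1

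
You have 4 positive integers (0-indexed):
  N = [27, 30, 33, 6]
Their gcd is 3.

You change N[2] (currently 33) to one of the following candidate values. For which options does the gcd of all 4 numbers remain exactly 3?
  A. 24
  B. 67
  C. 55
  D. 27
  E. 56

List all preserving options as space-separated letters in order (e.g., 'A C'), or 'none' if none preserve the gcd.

Answer: A D

Derivation:
Old gcd = 3; gcd of others (without N[2]) = 3
New gcd for candidate v: gcd(3, v). Preserves old gcd iff gcd(3, v) = 3.
  Option A: v=24, gcd(3,24)=3 -> preserves
  Option B: v=67, gcd(3,67)=1 -> changes
  Option C: v=55, gcd(3,55)=1 -> changes
  Option D: v=27, gcd(3,27)=3 -> preserves
  Option E: v=56, gcd(3,56)=1 -> changes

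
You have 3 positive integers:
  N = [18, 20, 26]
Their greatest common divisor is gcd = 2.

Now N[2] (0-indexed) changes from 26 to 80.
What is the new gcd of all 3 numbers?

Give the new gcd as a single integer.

Numbers: [18, 20, 26], gcd = 2
Change: index 2, 26 -> 80
gcd of the OTHER numbers (without index 2): gcd([18, 20]) = 2
New gcd = gcd(g_others, new_val) = gcd(2, 80) = 2

Answer: 2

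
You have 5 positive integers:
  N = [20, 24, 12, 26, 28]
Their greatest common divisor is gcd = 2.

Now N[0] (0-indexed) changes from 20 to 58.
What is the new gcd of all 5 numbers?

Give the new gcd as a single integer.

Numbers: [20, 24, 12, 26, 28], gcd = 2
Change: index 0, 20 -> 58
gcd of the OTHER numbers (without index 0): gcd([24, 12, 26, 28]) = 2
New gcd = gcd(g_others, new_val) = gcd(2, 58) = 2

Answer: 2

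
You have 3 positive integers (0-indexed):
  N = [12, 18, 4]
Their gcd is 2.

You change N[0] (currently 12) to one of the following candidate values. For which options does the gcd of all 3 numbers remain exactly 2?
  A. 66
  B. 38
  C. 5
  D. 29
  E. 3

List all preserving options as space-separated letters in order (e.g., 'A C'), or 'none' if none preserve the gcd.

Old gcd = 2; gcd of others (without N[0]) = 2
New gcd for candidate v: gcd(2, v). Preserves old gcd iff gcd(2, v) = 2.
  Option A: v=66, gcd(2,66)=2 -> preserves
  Option B: v=38, gcd(2,38)=2 -> preserves
  Option C: v=5, gcd(2,5)=1 -> changes
  Option D: v=29, gcd(2,29)=1 -> changes
  Option E: v=3, gcd(2,3)=1 -> changes

Answer: A B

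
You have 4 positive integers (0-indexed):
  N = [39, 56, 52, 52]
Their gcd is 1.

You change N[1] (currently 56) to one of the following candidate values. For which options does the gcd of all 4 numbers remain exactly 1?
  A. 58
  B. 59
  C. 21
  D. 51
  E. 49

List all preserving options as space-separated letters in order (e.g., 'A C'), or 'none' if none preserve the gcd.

Answer: A B C D E

Derivation:
Old gcd = 1; gcd of others (without N[1]) = 13
New gcd for candidate v: gcd(13, v). Preserves old gcd iff gcd(13, v) = 1.
  Option A: v=58, gcd(13,58)=1 -> preserves
  Option B: v=59, gcd(13,59)=1 -> preserves
  Option C: v=21, gcd(13,21)=1 -> preserves
  Option D: v=51, gcd(13,51)=1 -> preserves
  Option E: v=49, gcd(13,49)=1 -> preserves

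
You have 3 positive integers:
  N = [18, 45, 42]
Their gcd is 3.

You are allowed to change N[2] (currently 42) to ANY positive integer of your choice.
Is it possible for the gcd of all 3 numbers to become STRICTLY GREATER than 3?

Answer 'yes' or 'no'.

Current gcd = 3
gcd of all OTHER numbers (without N[2]=42): gcd([18, 45]) = 9
The new gcd after any change is gcd(9, new_value).
This can be at most 9.
Since 9 > old gcd 3, the gcd CAN increase (e.g., set N[2] = 9).

Answer: yes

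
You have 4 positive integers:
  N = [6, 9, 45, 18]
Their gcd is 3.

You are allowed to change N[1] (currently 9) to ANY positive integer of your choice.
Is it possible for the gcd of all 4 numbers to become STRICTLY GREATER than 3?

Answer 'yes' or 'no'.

Answer: no

Derivation:
Current gcd = 3
gcd of all OTHER numbers (without N[1]=9): gcd([6, 45, 18]) = 3
The new gcd after any change is gcd(3, new_value).
This can be at most 3.
Since 3 = old gcd 3, the gcd can only stay the same or decrease.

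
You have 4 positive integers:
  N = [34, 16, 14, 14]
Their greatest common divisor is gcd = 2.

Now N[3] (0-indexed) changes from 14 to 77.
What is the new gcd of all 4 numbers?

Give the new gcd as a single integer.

Numbers: [34, 16, 14, 14], gcd = 2
Change: index 3, 14 -> 77
gcd of the OTHER numbers (without index 3): gcd([34, 16, 14]) = 2
New gcd = gcd(g_others, new_val) = gcd(2, 77) = 1

Answer: 1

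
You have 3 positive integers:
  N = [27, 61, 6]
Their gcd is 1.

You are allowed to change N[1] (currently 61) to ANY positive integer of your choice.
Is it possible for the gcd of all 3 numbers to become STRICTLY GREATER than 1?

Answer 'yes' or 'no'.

Current gcd = 1
gcd of all OTHER numbers (without N[1]=61): gcd([27, 6]) = 3
The new gcd after any change is gcd(3, new_value).
This can be at most 3.
Since 3 > old gcd 1, the gcd CAN increase (e.g., set N[1] = 3).

Answer: yes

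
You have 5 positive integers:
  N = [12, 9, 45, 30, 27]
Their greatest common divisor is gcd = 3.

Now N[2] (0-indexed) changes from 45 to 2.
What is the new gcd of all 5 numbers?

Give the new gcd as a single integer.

Answer: 1

Derivation:
Numbers: [12, 9, 45, 30, 27], gcd = 3
Change: index 2, 45 -> 2
gcd of the OTHER numbers (without index 2): gcd([12, 9, 30, 27]) = 3
New gcd = gcd(g_others, new_val) = gcd(3, 2) = 1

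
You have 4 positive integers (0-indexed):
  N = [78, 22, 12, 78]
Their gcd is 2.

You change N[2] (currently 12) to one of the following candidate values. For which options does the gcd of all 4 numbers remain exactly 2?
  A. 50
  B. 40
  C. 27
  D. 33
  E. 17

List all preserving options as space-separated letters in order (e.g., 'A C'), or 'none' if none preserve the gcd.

Old gcd = 2; gcd of others (without N[2]) = 2
New gcd for candidate v: gcd(2, v). Preserves old gcd iff gcd(2, v) = 2.
  Option A: v=50, gcd(2,50)=2 -> preserves
  Option B: v=40, gcd(2,40)=2 -> preserves
  Option C: v=27, gcd(2,27)=1 -> changes
  Option D: v=33, gcd(2,33)=1 -> changes
  Option E: v=17, gcd(2,17)=1 -> changes

Answer: A B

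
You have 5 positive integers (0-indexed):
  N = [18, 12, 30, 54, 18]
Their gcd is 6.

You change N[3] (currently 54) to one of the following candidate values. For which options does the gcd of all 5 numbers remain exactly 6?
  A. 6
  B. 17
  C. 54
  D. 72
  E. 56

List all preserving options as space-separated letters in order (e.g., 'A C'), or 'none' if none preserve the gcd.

Old gcd = 6; gcd of others (without N[3]) = 6
New gcd for candidate v: gcd(6, v). Preserves old gcd iff gcd(6, v) = 6.
  Option A: v=6, gcd(6,6)=6 -> preserves
  Option B: v=17, gcd(6,17)=1 -> changes
  Option C: v=54, gcd(6,54)=6 -> preserves
  Option D: v=72, gcd(6,72)=6 -> preserves
  Option E: v=56, gcd(6,56)=2 -> changes

Answer: A C D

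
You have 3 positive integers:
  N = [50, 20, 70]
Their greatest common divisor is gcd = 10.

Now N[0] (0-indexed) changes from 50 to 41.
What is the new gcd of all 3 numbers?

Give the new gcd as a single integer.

Numbers: [50, 20, 70], gcd = 10
Change: index 0, 50 -> 41
gcd of the OTHER numbers (without index 0): gcd([20, 70]) = 10
New gcd = gcd(g_others, new_val) = gcd(10, 41) = 1

Answer: 1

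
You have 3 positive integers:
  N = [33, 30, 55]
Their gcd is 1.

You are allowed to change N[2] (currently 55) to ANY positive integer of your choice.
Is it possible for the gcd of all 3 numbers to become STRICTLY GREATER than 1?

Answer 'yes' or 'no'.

Answer: yes

Derivation:
Current gcd = 1
gcd of all OTHER numbers (without N[2]=55): gcd([33, 30]) = 3
The new gcd after any change is gcd(3, new_value).
This can be at most 3.
Since 3 > old gcd 1, the gcd CAN increase (e.g., set N[2] = 3).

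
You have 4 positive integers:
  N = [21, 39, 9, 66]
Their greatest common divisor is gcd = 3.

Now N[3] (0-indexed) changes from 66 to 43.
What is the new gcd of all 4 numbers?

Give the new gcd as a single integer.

Numbers: [21, 39, 9, 66], gcd = 3
Change: index 3, 66 -> 43
gcd of the OTHER numbers (without index 3): gcd([21, 39, 9]) = 3
New gcd = gcd(g_others, new_val) = gcd(3, 43) = 1

Answer: 1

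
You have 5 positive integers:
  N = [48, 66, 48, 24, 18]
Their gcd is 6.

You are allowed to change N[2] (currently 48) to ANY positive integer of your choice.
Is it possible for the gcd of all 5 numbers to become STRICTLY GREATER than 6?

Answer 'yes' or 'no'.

Answer: no

Derivation:
Current gcd = 6
gcd of all OTHER numbers (without N[2]=48): gcd([48, 66, 24, 18]) = 6
The new gcd after any change is gcd(6, new_value).
This can be at most 6.
Since 6 = old gcd 6, the gcd can only stay the same or decrease.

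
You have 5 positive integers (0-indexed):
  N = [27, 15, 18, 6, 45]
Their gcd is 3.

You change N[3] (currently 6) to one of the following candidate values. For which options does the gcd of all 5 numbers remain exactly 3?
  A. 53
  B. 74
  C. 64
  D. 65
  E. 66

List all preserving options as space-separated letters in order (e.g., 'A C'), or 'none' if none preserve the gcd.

Answer: E

Derivation:
Old gcd = 3; gcd of others (without N[3]) = 3
New gcd for candidate v: gcd(3, v). Preserves old gcd iff gcd(3, v) = 3.
  Option A: v=53, gcd(3,53)=1 -> changes
  Option B: v=74, gcd(3,74)=1 -> changes
  Option C: v=64, gcd(3,64)=1 -> changes
  Option D: v=65, gcd(3,65)=1 -> changes
  Option E: v=66, gcd(3,66)=3 -> preserves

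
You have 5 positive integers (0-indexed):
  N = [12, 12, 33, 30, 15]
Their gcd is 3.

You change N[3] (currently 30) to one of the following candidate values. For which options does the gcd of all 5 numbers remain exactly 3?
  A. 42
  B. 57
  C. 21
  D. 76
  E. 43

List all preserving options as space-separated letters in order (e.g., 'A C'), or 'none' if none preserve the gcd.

Answer: A B C

Derivation:
Old gcd = 3; gcd of others (without N[3]) = 3
New gcd for candidate v: gcd(3, v). Preserves old gcd iff gcd(3, v) = 3.
  Option A: v=42, gcd(3,42)=3 -> preserves
  Option B: v=57, gcd(3,57)=3 -> preserves
  Option C: v=21, gcd(3,21)=3 -> preserves
  Option D: v=76, gcd(3,76)=1 -> changes
  Option E: v=43, gcd(3,43)=1 -> changes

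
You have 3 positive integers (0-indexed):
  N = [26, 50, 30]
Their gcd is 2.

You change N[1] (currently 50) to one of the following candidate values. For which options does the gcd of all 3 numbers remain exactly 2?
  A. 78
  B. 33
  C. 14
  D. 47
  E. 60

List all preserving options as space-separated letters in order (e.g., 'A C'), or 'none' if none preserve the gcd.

Answer: A C E

Derivation:
Old gcd = 2; gcd of others (without N[1]) = 2
New gcd for candidate v: gcd(2, v). Preserves old gcd iff gcd(2, v) = 2.
  Option A: v=78, gcd(2,78)=2 -> preserves
  Option B: v=33, gcd(2,33)=1 -> changes
  Option C: v=14, gcd(2,14)=2 -> preserves
  Option D: v=47, gcd(2,47)=1 -> changes
  Option E: v=60, gcd(2,60)=2 -> preserves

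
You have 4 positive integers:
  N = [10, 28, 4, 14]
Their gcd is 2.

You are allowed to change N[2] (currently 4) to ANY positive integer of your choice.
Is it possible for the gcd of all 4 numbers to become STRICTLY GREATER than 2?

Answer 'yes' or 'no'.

Current gcd = 2
gcd of all OTHER numbers (without N[2]=4): gcd([10, 28, 14]) = 2
The new gcd after any change is gcd(2, new_value).
This can be at most 2.
Since 2 = old gcd 2, the gcd can only stay the same or decrease.

Answer: no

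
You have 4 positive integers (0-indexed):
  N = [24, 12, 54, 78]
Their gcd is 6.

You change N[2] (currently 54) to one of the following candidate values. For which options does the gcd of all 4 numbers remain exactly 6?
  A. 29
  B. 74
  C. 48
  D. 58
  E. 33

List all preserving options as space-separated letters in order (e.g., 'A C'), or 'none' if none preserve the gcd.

Answer: C

Derivation:
Old gcd = 6; gcd of others (without N[2]) = 6
New gcd for candidate v: gcd(6, v). Preserves old gcd iff gcd(6, v) = 6.
  Option A: v=29, gcd(6,29)=1 -> changes
  Option B: v=74, gcd(6,74)=2 -> changes
  Option C: v=48, gcd(6,48)=6 -> preserves
  Option D: v=58, gcd(6,58)=2 -> changes
  Option E: v=33, gcd(6,33)=3 -> changes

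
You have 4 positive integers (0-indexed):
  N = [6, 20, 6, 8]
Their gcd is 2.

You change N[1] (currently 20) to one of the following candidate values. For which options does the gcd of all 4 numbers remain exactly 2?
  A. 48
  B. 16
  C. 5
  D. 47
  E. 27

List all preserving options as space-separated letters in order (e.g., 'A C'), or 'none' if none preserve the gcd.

Old gcd = 2; gcd of others (without N[1]) = 2
New gcd for candidate v: gcd(2, v). Preserves old gcd iff gcd(2, v) = 2.
  Option A: v=48, gcd(2,48)=2 -> preserves
  Option B: v=16, gcd(2,16)=2 -> preserves
  Option C: v=5, gcd(2,5)=1 -> changes
  Option D: v=47, gcd(2,47)=1 -> changes
  Option E: v=27, gcd(2,27)=1 -> changes

Answer: A B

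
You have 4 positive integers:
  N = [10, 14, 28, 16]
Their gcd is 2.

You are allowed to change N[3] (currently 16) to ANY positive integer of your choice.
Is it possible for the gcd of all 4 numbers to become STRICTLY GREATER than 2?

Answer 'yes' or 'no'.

Current gcd = 2
gcd of all OTHER numbers (without N[3]=16): gcd([10, 14, 28]) = 2
The new gcd after any change is gcd(2, new_value).
This can be at most 2.
Since 2 = old gcd 2, the gcd can only stay the same or decrease.

Answer: no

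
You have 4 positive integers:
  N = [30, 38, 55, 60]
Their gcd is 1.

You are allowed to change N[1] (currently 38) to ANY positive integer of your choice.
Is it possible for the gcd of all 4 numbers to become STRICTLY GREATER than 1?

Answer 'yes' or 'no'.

Current gcd = 1
gcd of all OTHER numbers (without N[1]=38): gcd([30, 55, 60]) = 5
The new gcd after any change is gcd(5, new_value).
This can be at most 5.
Since 5 > old gcd 1, the gcd CAN increase (e.g., set N[1] = 5).

Answer: yes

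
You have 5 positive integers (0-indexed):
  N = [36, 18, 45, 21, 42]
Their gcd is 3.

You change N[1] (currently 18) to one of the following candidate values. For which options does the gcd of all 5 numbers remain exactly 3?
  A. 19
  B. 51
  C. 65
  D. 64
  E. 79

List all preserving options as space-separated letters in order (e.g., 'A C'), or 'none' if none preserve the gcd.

Old gcd = 3; gcd of others (without N[1]) = 3
New gcd for candidate v: gcd(3, v). Preserves old gcd iff gcd(3, v) = 3.
  Option A: v=19, gcd(3,19)=1 -> changes
  Option B: v=51, gcd(3,51)=3 -> preserves
  Option C: v=65, gcd(3,65)=1 -> changes
  Option D: v=64, gcd(3,64)=1 -> changes
  Option E: v=79, gcd(3,79)=1 -> changes

Answer: B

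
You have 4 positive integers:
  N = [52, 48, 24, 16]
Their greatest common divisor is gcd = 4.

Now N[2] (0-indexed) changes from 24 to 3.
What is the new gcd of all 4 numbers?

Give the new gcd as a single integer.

Numbers: [52, 48, 24, 16], gcd = 4
Change: index 2, 24 -> 3
gcd of the OTHER numbers (without index 2): gcd([52, 48, 16]) = 4
New gcd = gcd(g_others, new_val) = gcd(4, 3) = 1

Answer: 1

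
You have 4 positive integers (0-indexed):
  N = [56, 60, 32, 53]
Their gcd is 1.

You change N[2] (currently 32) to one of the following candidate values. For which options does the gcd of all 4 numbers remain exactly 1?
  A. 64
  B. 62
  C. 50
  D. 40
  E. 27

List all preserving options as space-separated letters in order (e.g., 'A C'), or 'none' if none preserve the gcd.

Old gcd = 1; gcd of others (without N[2]) = 1
New gcd for candidate v: gcd(1, v). Preserves old gcd iff gcd(1, v) = 1.
  Option A: v=64, gcd(1,64)=1 -> preserves
  Option B: v=62, gcd(1,62)=1 -> preserves
  Option C: v=50, gcd(1,50)=1 -> preserves
  Option D: v=40, gcd(1,40)=1 -> preserves
  Option E: v=27, gcd(1,27)=1 -> preserves

Answer: A B C D E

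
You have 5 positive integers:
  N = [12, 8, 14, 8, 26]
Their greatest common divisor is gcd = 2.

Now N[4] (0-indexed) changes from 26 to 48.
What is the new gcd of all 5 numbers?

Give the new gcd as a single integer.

Numbers: [12, 8, 14, 8, 26], gcd = 2
Change: index 4, 26 -> 48
gcd of the OTHER numbers (without index 4): gcd([12, 8, 14, 8]) = 2
New gcd = gcd(g_others, new_val) = gcd(2, 48) = 2

Answer: 2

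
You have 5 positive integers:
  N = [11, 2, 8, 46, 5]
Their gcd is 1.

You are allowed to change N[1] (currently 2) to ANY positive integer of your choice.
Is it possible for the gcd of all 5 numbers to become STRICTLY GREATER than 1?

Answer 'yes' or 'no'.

Current gcd = 1
gcd of all OTHER numbers (without N[1]=2): gcd([11, 8, 46, 5]) = 1
The new gcd after any change is gcd(1, new_value).
This can be at most 1.
Since 1 = old gcd 1, the gcd can only stay the same or decrease.

Answer: no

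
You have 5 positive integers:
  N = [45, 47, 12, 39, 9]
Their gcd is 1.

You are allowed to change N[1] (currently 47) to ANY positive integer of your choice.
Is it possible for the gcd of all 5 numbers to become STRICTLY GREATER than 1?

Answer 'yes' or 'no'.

Current gcd = 1
gcd of all OTHER numbers (without N[1]=47): gcd([45, 12, 39, 9]) = 3
The new gcd after any change is gcd(3, new_value).
This can be at most 3.
Since 3 > old gcd 1, the gcd CAN increase (e.g., set N[1] = 3).

Answer: yes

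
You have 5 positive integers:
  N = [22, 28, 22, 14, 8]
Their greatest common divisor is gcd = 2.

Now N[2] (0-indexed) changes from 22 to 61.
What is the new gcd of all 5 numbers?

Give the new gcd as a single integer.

Numbers: [22, 28, 22, 14, 8], gcd = 2
Change: index 2, 22 -> 61
gcd of the OTHER numbers (without index 2): gcd([22, 28, 14, 8]) = 2
New gcd = gcd(g_others, new_val) = gcd(2, 61) = 1

Answer: 1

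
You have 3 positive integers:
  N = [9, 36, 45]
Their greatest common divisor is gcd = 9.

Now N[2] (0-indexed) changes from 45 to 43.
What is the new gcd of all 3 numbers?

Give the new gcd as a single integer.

Numbers: [9, 36, 45], gcd = 9
Change: index 2, 45 -> 43
gcd of the OTHER numbers (without index 2): gcd([9, 36]) = 9
New gcd = gcd(g_others, new_val) = gcd(9, 43) = 1

Answer: 1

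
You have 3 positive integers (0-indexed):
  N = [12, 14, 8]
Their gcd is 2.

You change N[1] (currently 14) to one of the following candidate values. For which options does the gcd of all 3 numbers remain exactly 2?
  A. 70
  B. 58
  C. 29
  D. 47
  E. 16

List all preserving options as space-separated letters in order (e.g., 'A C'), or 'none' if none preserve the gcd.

Old gcd = 2; gcd of others (without N[1]) = 4
New gcd for candidate v: gcd(4, v). Preserves old gcd iff gcd(4, v) = 2.
  Option A: v=70, gcd(4,70)=2 -> preserves
  Option B: v=58, gcd(4,58)=2 -> preserves
  Option C: v=29, gcd(4,29)=1 -> changes
  Option D: v=47, gcd(4,47)=1 -> changes
  Option E: v=16, gcd(4,16)=4 -> changes

Answer: A B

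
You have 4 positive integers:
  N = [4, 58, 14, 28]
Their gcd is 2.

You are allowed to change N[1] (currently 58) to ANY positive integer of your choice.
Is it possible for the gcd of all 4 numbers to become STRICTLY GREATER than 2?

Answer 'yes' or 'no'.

Answer: no

Derivation:
Current gcd = 2
gcd of all OTHER numbers (without N[1]=58): gcd([4, 14, 28]) = 2
The new gcd after any change is gcd(2, new_value).
This can be at most 2.
Since 2 = old gcd 2, the gcd can only stay the same or decrease.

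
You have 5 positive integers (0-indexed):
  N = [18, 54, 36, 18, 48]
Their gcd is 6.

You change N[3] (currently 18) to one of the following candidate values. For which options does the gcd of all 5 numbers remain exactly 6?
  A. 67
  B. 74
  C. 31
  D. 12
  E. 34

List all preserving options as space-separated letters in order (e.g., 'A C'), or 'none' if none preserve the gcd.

Old gcd = 6; gcd of others (without N[3]) = 6
New gcd for candidate v: gcd(6, v). Preserves old gcd iff gcd(6, v) = 6.
  Option A: v=67, gcd(6,67)=1 -> changes
  Option B: v=74, gcd(6,74)=2 -> changes
  Option C: v=31, gcd(6,31)=1 -> changes
  Option D: v=12, gcd(6,12)=6 -> preserves
  Option E: v=34, gcd(6,34)=2 -> changes

Answer: D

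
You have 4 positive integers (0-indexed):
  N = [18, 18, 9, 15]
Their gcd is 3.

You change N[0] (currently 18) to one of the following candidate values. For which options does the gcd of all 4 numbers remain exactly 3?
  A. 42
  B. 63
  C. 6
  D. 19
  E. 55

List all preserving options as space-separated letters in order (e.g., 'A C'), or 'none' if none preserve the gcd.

Old gcd = 3; gcd of others (without N[0]) = 3
New gcd for candidate v: gcd(3, v). Preserves old gcd iff gcd(3, v) = 3.
  Option A: v=42, gcd(3,42)=3 -> preserves
  Option B: v=63, gcd(3,63)=3 -> preserves
  Option C: v=6, gcd(3,6)=3 -> preserves
  Option D: v=19, gcd(3,19)=1 -> changes
  Option E: v=55, gcd(3,55)=1 -> changes

Answer: A B C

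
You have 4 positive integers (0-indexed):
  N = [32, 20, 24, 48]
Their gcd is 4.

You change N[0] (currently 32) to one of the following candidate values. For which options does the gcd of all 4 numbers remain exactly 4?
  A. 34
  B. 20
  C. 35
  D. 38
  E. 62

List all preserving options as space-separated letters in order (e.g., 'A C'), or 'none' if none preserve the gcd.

Old gcd = 4; gcd of others (without N[0]) = 4
New gcd for candidate v: gcd(4, v). Preserves old gcd iff gcd(4, v) = 4.
  Option A: v=34, gcd(4,34)=2 -> changes
  Option B: v=20, gcd(4,20)=4 -> preserves
  Option C: v=35, gcd(4,35)=1 -> changes
  Option D: v=38, gcd(4,38)=2 -> changes
  Option E: v=62, gcd(4,62)=2 -> changes

Answer: B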